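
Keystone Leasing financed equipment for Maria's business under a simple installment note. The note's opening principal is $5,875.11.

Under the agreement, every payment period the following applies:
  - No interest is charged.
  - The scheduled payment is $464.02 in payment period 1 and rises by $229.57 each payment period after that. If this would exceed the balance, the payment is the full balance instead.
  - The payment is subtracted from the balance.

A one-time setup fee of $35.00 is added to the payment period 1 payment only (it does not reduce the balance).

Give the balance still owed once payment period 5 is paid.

# | Opening | Payment | Fee | End bal
1 | $5,875.11 | $464.02 | $35.00 | $5,411.09
2 | $5,411.09 | $693.59 | — | $4,717.50
3 | $4,717.50 | $923.16 | — | $3,794.34
4 | $3,794.34 | $1,152.73 | — | $2,641.61
5 | $2,641.61 | $1,382.30 | — | $1,259.31

$1,259.31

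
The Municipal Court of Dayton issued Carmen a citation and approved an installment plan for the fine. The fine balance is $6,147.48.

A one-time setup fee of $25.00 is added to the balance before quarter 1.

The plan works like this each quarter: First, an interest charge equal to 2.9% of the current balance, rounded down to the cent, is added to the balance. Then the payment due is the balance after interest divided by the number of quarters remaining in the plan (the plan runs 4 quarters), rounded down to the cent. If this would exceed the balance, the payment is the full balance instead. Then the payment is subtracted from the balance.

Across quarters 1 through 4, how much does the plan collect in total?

# | Opening | Interest | Payment | End bal
1 | $6,172.48 | $179.00 | $1,587.87 | $4,763.61
2 | $4,763.61 | $138.14 | $1,633.91 | $3,267.84
3 | $3,267.84 | $94.76 | $1,681.30 | $1,681.30
4 | $1,681.30 | $48.75 | $1,730.05 | $0.00
Total paid: $6,633.13

$6,633.13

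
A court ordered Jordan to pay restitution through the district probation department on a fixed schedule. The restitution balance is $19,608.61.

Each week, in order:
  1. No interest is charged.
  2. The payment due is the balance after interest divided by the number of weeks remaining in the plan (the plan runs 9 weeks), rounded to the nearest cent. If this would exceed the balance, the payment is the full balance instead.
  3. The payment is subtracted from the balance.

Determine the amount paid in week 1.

$2,178.73

Week 1: opening $19,608.61; payment $2,178.73; balance $17,429.88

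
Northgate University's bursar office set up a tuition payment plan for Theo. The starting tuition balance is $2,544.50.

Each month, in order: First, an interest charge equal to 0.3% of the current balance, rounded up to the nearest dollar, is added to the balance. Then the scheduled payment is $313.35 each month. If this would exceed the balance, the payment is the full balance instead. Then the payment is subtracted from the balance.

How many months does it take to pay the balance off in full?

9

Month 1: opening $2,544.50; interest $8.00 → $2,552.50; payment $313.35; balance $2,239.15
Month 2: opening $2,239.15; interest $7.00 → $2,246.15; payment $313.35; balance $1,932.80
Month 3: opening $1,932.80; interest $6.00 → $1,938.80; payment $313.35; balance $1,625.45
Month 4: opening $1,625.45; interest $5.00 → $1,630.45; payment $313.35; balance $1,317.10
Month 5: opening $1,317.10; interest $4.00 → $1,321.10; payment $313.35; balance $1,007.75
Month 6: opening $1,007.75; interest $4.00 → $1,011.75; payment $313.35; balance $698.40
Month 7: opening $698.40; interest $3.00 → $701.40; payment $313.35; balance $388.05
Month 8: opening $388.05; interest $2.00 → $390.05; payment $313.35; balance $76.70
Month 9: opening $76.70; interest $1.00 → $77.70; payment $77.70; balance $0.00
Balance reaches $0.00 in month 9.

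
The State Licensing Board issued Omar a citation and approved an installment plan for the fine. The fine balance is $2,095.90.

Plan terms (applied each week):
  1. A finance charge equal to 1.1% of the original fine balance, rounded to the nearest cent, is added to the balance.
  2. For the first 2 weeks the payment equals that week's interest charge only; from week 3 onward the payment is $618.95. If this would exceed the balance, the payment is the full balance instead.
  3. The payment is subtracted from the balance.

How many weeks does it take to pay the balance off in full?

Week 1: $2,095.90 +$23.05 interest = $2,118.95; pay $23.05 → $2,095.90
Week 2: $2,095.90 +$23.05 interest = $2,118.95; pay $23.05 → $2,095.90
Week 3: $2,095.90 +$23.05 interest = $2,118.95; pay $618.95 → $1,500.00
Week 4: $1,500.00 +$23.05 interest = $1,523.05; pay $618.95 → $904.10
Week 5: $904.10 +$23.05 interest = $927.15; pay $618.95 → $308.20
Week 6: $308.20 +$23.05 interest = $331.25; pay $331.25 → $0.00
Balance reaches $0.00 in week 6.

6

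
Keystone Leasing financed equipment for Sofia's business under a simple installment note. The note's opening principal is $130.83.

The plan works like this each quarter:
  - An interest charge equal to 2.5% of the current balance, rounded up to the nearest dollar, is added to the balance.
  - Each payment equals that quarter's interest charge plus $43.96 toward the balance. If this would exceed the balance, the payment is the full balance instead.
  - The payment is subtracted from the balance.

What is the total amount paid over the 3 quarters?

Quarter 1: $130.83 +$4.00 interest = $134.83; pay $47.96 → $86.87
Quarter 2: $86.87 +$3.00 interest = $89.87; pay $46.96 → $42.91
Quarter 3: $42.91 +$2.00 interest = $44.91; pay $44.91 → $0.00
Total paid: $139.83

$139.83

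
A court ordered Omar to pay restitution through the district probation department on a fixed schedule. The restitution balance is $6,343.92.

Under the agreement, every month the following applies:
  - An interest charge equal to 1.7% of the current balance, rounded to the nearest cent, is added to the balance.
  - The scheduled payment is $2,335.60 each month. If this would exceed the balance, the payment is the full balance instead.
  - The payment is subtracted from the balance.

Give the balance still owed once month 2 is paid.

$1,850.54

Month 1: opening $6,343.92; interest $107.85 → $6,451.77; payment $2,335.60; balance $4,116.17
Month 2: opening $4,116.17; interest $69.97 → $4,186.14; payment $2,335.60; balance $1,850.54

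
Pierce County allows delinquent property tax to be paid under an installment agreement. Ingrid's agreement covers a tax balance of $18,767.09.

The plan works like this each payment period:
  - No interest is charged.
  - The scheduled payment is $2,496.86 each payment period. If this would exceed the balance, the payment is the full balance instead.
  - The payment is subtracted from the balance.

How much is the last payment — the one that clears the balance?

$1,289.07

# | Opening | Payment | End bal
1 | $18,767.09 | $2,496.86 | $16,270.23
2 | $16,270.23 | $2,496.86 | $13,773.37
3 | $13,773.37 | $2,496.86 | $11,276.51
4 | $11,276.51 | $2,496.86 | $8,779.65
5 | $8,779.65 | $2,496.86 | $6,282.79
6 | $6,282.79 | $2,496.86 | $3,785.93
7 | $3,785.93 | $2,496.86 | $1,289.07
8 | $1,289.07 | $1,289.07 | $0.00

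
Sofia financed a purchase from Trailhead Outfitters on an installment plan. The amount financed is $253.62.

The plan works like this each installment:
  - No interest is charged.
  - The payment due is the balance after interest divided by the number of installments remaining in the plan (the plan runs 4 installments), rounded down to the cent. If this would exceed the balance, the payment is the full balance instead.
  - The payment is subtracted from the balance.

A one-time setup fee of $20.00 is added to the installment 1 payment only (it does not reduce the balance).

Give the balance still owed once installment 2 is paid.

Installment 1: $253.62 − $63.40 (+ $20.00 fee) → $190.22
Installment 2: $190.22 − $63.40 → $126.82

$126.82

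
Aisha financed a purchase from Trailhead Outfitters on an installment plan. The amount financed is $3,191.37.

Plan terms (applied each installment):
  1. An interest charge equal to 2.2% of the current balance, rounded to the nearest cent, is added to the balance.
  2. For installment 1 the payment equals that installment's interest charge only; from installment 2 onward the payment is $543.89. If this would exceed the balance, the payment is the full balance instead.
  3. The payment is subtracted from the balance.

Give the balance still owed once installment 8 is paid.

$0.00

Installment 1: opening $3,191.37; interest $70.21 → $3,261.58; payment $70.21; balance $3,191.37
Installment 2: opening $3,191.37; interest $70.21 → $3,261.58; payment $543.89; balance $2,717.69
Installment 3: opening $2,717.69; interest $59.79 → $2,777.48; payment $543.89; balance $2,233.59
Installment 4: opening $2,233.59; interest $49.14 → $2,282.73; payment $543.89; balance $1,738.84
Installment 5: opening $1,738.84; interest $38.25 → $1,777.09; payment $543.89; balance $1,233.20
Installment 6: opening $1,233.20; interest $27.13 → $1,260.33; payment $543.89; balance $716.44
Installment 7: opening $716.44; interest $15.76 → $732.20; payment $543.89; balance $188.31
Installment 8: opening $188.31; interest $4.14 → $192.45; payment $192.45; balance $0.00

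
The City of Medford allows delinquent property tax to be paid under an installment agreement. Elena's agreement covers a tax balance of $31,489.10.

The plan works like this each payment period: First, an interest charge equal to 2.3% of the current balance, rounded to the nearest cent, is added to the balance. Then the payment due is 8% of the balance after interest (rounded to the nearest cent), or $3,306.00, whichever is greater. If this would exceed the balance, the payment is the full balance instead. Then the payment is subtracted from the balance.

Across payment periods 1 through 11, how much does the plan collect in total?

$35,953.87

# | Opening | Interest | Payment | End bal
1 | $31,489.10 | $724.25 | $3,306.00 | $28,907.35
2 | $28,907.35 | $664.87 | $3,306.00 | $26,266.22
3 | $26,266.22 | $604.12 | $3,306.00 | $23,564.34
4 | $23,564.34 | $541.98 | $3,306.00 | $20,800.32
5 | $20,800.32 | $478.41 | $3,306.00 | $17,972.73
6 | $17,972.73 | $413.37 | $3,306.00 | $15,080.10
7 | $15,080.10 | $346.84 | $3,306.00 | $12,120.94
8 | $12,120.94 | $278.78 | $3,306.00 | $9,093.72
9 | $9,093.72 | $209.16 | $3,306.00 | $5,996.88
10 | $5,996.88 | $137.93 | $3,306.00 | $2,828.81
11 | $2,828.81 | $65.06 | $2,893.87 | $0.00
Total paid: $35,953.87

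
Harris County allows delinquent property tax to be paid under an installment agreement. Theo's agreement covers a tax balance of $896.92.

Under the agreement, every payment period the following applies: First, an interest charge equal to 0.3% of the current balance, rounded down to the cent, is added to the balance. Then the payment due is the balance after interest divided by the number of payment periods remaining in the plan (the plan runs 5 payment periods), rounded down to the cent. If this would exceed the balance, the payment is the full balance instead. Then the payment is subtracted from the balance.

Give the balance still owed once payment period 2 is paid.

$541.38

Payment period 1: opening $896.92; interest $2.69 → $899.61; payment $179.92; balance $719.69
Payment period 2: opening $719.69; interest $2.15 → $721.84; payment $180.46; balance $541.38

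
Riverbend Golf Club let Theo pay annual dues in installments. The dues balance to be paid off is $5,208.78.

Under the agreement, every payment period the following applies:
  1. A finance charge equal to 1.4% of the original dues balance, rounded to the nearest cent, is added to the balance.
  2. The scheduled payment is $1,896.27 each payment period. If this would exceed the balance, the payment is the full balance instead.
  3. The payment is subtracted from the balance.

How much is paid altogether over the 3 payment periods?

Payment period 1: opening $5,208.78; interest $72.92 → $5,281.70; payment $1,896.27; balance $3,385.43
Payment period 2: opening $3,385.43; interest $72.92 → $3,458.35; payment $1,896.27; balance $1,562.08
Payment period 3: opening $1,562.08; interest $72.92 → $1,635.00; payment $1,635.00; balance $0.00
Total paid: $5,427.54

$5,427.54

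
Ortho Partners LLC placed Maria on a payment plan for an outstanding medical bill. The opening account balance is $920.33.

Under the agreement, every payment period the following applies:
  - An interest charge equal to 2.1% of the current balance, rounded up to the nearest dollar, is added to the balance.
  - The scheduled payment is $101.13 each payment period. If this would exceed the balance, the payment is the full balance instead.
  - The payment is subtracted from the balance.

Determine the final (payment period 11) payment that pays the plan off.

Payment period 1: opening $920.33; interest $20.00 → $940.33; payment $101.13; balance $839.20
Payment period 2: opening $839.20; interest $18.00 → $857.20; payment $101.13; balance $756.07
Payment period 3: opening $756.07; interest $16.00 → $772.07; payment $101.13; balance $670.94
Payment period 4: opening $670.94; interest $15.00 → $685.94; payment $101.13; balance $584.81
Payment period 5: opening $584.81; interest $13.00 → $597.81; payment $101.13; balance $496.68
Payment period 6: opening $496.68; interest $11.00 → $507.68; payment $101.13; balance $406.55
Payment period 7: opening $406.55; interest $9.00 → $415.55; payment $101.13; balance $314.42
Payment period 8: opening $314.42; interest $7.00 → $321.42; payment $101.13; balance $220.29
Payment period 9: opening $220.29; interest $5.00 → $225.29; payment $101.13; balance $124.16
Payment period 10: opening $124.16; interest $3.00 → $127.16; payment $101.13; balance $26.03
Payment period 11: opening $26.03; interest $1.00 → $27.03; payment $27.03; balance $0.00

$27.03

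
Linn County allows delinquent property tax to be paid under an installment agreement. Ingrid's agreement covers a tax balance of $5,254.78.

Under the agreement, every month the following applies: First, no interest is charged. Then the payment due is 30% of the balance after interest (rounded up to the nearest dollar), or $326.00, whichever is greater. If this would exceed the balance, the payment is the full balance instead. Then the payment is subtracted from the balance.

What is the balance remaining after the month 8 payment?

$0.00

Month 1: $5,254.78 − $1,577.00 → $3,677.78
Month 2: $3,677.78 − $1,104.00 → $2,573.78
Month 3: $2,573.78 − $773.00 → $1,800.78
Month 4: $1,800.78 − $541.00 → $1,259.78
Month 5: $1,259.78 − $378.00 → $881.78
Month 6: $881.78 − $326.00 → $555.78
Month 7: $555.78 − $326.00 → $229.78
Month 8: $229.78 − $229.78 → $0.00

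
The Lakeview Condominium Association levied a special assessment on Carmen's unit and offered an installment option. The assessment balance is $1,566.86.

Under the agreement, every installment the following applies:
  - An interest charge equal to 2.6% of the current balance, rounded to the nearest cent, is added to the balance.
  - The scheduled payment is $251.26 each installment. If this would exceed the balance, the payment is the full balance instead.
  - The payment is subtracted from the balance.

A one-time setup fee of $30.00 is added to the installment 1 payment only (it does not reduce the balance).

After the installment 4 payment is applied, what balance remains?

$691.36

Installment 1: opening $1,566.86; interest $40.74 → $1,607.60; payment $251.26 (+ $30.00 fee); balance $1,356.34
Installment 2: opening $1,356.34; interest $35.26 → $1,391.60; payment $251.26; balance $1,140.34
Installment 3: opening $1,140.34; interest $29.65 → $1,169.99; payment $251.26; balance $918.73
Installment 4: opening $918.73; interest $23.89 → $942.62; payment $251.26; balance $691.36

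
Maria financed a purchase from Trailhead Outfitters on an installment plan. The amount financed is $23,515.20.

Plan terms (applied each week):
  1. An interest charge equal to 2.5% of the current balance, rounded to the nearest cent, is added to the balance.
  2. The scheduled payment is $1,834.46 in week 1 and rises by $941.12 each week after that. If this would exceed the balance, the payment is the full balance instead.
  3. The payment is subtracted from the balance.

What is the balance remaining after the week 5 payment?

# | Opening | Interest | Payment | End bal
1 | $23,515.20 | $587.88 | $1,834.46 | $22,268.62
2 | $22,268.62 | $556.72 | $2,775.58 | $20,049.76
3 | $20,049.76 | $501.24 | $3,716.70 | $16,834.30
4 | $16,834.30 | $420.86 | $4,657.82 | $12,597.34
5 | $12,597.34 | $314.93 | $5,598.94 | $7,313.33

$7,313.33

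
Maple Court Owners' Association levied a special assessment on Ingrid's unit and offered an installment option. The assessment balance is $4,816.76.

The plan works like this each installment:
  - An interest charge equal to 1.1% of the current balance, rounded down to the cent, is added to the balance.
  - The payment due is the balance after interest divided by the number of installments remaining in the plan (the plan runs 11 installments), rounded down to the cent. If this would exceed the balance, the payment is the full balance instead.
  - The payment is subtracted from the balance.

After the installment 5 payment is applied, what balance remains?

Installment 1: opening $4,816.76; interest $52.98 → $4,869.74; payment $442.70; balance $4,427.04
Installment 2: opening $4,427.04; interest $48.69 → $4,475.73; payment $447.57; balance $4,028.16
Installment 3: opening $4,028.16; interest $44.30 → $4,072.46; payment $452.49; balance $3,619.97
Installment 4: opening $3,619.97; interest $39.81 → $3,659.78; payment $457.47; balance $3,202.31
Installment 5: opening $3,202.31; interest $35.22 → $3,237.53; payment $462.50; balance $2,775.03

$2,775.03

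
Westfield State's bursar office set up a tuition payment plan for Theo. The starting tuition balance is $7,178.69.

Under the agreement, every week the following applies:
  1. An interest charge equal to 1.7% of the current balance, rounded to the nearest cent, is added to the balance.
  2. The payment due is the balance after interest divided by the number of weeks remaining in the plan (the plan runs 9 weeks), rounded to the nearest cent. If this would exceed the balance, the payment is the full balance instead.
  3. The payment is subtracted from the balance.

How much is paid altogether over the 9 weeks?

$7,817.39

Week 1: opening $7,178.69; interest $122.04 → $7,300.73; payment $811.19; balance $6,489.54
Week 2: opening $6,489.54; interest $110.32 → $6,599.86; payment $824.98; balance $5,774.88
Week 3: opening $5,774.88; interest $98.17 → $5,873.05; payment $839.01; balance $5,034.04
Week 4: opening $5,034.04; interest $85.58 → $5,119.62; payment $853.27; balance $4,266.35
Week 5: opening $4,266.35; interest $72.53 → $4,338.88; payment $867.78; balance $3,471.10
Week 6: opening $3,471.10; interest $59.01 → $3,530.11; payment $882.53; balance $2,647.58
Week 7: opening $2,647.58; interest $45.01 → $2,692.59; payment $897.53; balance $1,795.06
Week 8: opening $1,795.06; interest $30.52 → $1,825.58; payment $912.79; balance $912.79
Week 9: opening $912.79; interest $15.52 → $928.31; payment $928.31; balance $0.00
Total paid: $7,817.39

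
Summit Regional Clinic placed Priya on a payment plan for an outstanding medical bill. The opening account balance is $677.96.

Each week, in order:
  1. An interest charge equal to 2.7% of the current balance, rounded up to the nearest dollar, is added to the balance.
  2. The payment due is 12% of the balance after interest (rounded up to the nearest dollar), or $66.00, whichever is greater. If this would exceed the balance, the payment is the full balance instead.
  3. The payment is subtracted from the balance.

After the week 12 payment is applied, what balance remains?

$0.00

Week 1: $677.96 +$19.00 interest = $696.96; pay $84.00 → $612.96
Week 2: $612.96 +$17.00 interest = $629.96; pay $76.00 → $553.96
Week 3: $553.96 +$15.00 interest = $568.96; pay $69.00 → $499.96
Week 4: $499.96 +$14.00 interest = $513.96; pay $66.00 → $447.96
Week 5: $447.96 +$13.00 interest = $460.96; pay $66.00 → $394.96
Week 6: $394.96 +$11.00 interest = $405.96; pay $66.00 → $339.96
Week 7: $339.96 +$10.00 interest = $349.96; pay $66.00 → $283.96
Week 8: $283.96 +$8.00 interest = $291.96; pay $66.00 → $225.96
Week 9: $225.96 +$7.00 interest = $232.96; pay $66.00 → $166.96
Week 10: $166.96 +$5.00 interest = $171.96; pay $66.00 → $105.96
Week 11: $105.96 +$3.00 interest = $108.96; pay $66.00 → $42.96
Week 12: $42.96 +$2.00 interest = $44.96; pay $44.96 → $0.00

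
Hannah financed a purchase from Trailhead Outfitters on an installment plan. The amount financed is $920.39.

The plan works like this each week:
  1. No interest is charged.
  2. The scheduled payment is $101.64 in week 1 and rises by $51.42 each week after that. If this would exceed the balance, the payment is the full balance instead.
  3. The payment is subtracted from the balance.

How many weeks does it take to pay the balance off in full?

Week 1: $920.39 − $101.64 → $818.75
Week 2: $818.75 − $153.06 → $665.69
Week 3: $665.69 − $204.48 → $461.21
Week 4: $461.21 − $255.90 → $205.31
Week 5: $205.31 − $205.31 → $0.00
Balance reaches $0.00 in week 5.

5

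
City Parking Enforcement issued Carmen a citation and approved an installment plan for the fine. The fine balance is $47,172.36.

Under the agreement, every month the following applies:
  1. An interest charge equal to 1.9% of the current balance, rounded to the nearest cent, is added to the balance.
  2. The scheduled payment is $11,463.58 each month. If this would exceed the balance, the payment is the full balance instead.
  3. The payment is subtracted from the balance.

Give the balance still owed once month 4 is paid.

Month 1: opening $47,172.36; interest $896.27 → $48,068.63; payment $11,463.58; balance $36,605.05
Month 2: opening $36,605.05; interest $695.50 → $37,300.55; payment $11,463.58; balance $25,836.97
Month 3: opening $25,836.97; interest $490.90 → $26,327.87; payment $11,463.58; balance $14,864.29
Month 4: opening $14,864.29; interest $282.42 → $15,146.71; payment $11,463.58; balance $3,683.13

$3,683.13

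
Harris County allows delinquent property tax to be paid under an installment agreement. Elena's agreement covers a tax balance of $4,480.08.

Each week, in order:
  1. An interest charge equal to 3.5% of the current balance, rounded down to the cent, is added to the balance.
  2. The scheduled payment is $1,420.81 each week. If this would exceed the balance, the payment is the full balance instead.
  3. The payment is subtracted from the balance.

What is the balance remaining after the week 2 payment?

Week 1: opening $4,480.08; interest $156.80 → $4,636.88; payment $1,420.81; balance $3,216.07
Week 2: opening $3,216.07; interest $112.56 → $3,328.63; payment $1,420.81; balance $1,907.82

$1,907.82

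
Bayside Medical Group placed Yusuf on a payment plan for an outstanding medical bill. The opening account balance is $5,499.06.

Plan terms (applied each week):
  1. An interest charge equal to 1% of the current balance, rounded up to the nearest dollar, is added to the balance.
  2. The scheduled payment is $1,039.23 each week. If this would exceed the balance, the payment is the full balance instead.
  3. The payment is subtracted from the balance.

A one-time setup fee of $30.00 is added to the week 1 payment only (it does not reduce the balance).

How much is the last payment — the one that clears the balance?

$486.91

Week 1: $5,499.06 +$55.00 interest = $5,554.06; pay $1,039.23 (+ $30.00 fee) → $4,514.83
Week 2: $4,514.83 +$46.00 interest = $4,560.83; pay $1,039.23 → $3,521.60
Week 3: $3,521.60 +$36.00 interest = $3,557.60; pay $1,039.23 → $2,518.37
Week 4: $2,518.37 +$26.00 interest = $2,544.37; pay $1,039.23 → $1,505.14
Week 5: $1,505.14 +$16.00 interest = $1,521.14; pay $1,039.23 → $481.91
Week 6: $481.91 +$5.00 interest = $486.91; pay $486.91 → $0.00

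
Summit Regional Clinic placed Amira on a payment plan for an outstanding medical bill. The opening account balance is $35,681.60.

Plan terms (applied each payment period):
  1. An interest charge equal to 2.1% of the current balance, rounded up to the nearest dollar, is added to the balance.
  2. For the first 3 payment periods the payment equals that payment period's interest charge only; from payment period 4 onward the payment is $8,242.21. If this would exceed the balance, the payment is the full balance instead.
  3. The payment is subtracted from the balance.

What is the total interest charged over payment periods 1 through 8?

$4,392.00

Payment period 1: $35,681.60 +$750.00 interest = $36,431.60; pay $750.00 → $35,681.60
Payment period 2: $35,681.60 +$750.00 interest = $36,431.60; pay $750.00 → $35,681.60
Payment period 3: $35,681.60 +$750.00 interest = $36,431.60; pay $750.00 → $35,681.60
Payment period 4: $35,681.60 +$750.00 interest = $36,431.60; pay $8,242.21 → $28,189.39
Payment period 5: $28,189.39 +$592.00 interest = $28,781.39; pay $8,242.21 → $20,539.18
Payment period 6: $20,539.18 +$432.00 interest = $20,971.18; pay $8,242.21 → $12,728.97
Payment period 7: $12,728.97 +$268.00 interest = $12,996.97; pay $8,242.21 → $4,754.76
Payment period 8: $4,754.76 +$100.00 interest = $4,854.76; pay $4,854.76 → $0.00
Total interest: $750.00 + $750.00 + $750.00 + $750.00 + $592.00 + $432.00 + $268.00 + $100.00 = $4,392.00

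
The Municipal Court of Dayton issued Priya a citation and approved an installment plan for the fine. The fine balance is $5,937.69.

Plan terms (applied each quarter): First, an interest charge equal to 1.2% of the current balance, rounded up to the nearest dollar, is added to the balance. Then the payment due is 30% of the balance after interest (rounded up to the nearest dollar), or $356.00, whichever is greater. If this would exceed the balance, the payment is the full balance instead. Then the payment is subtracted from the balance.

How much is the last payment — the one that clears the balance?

Quarter 1: $5,937.69 +$72.00 interest = $6,009.69; pay $1,803.00 → $4,206.69
Quarter 2: $4,206.69 +$51.00 interest = $4,257.69; pay $1,278.00 → $2,979.69
Quarter 3: $2,979.69 +$36.00 interest = $3,015.69; pay $905.00 → $2,110.69
Quarter 4: $2,110.69 +$26.00 interest = $2,136.69; pay $642.00 → $1,494.69
Quarter 5: $1,494.69 +$18.00 interest = $1,512.69; pay $454.00 → $1,058.69
Quarter 6: $1,058.69 +$13.00 interest = $1,071.69; pay $356.00 → $715.69
Quarter 7: $715.69 +$9.00 interest = $724.69; pay $356.00 → $368.69
Quarter 8: $368.69 +$5.00 interest = $373.69; pay $356.00 → $17.69
Quarter 9: $17.69 +$1.00 interest = $18.69; pay $18.69 → $0.00

$18.69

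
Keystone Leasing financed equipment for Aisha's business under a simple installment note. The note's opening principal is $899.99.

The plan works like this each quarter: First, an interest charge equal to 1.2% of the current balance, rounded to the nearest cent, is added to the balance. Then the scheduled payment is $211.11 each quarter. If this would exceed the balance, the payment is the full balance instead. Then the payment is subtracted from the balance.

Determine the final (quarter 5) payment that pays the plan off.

# | Opening | Interest | Payment | End bal
1 | $899.99 | $10.80 | $211.11 | $699.68
2 | $699.68 | $8.40 | $211.11 | $496.97
3 | $496.97 | $5.96 | $211.11 | $291.82
4 | $291.82 | $3.50 | $211.11 | $84.21
5 | $84.21 | $1.01 | $85.22 | $0.00

$85.22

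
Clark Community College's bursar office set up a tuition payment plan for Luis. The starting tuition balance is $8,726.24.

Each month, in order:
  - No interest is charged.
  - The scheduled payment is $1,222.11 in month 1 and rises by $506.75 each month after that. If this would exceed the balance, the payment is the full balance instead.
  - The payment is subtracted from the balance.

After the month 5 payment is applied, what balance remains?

$0.00

Month 1: $8,726.24 − $1,222.11 → $7,504.13
Month 2: $7,504.13 − $1,728.86 → $5,775.27
Month 3: $5,775.27 − $2,235.61 → $3,539.66
Month 4: $3,539.66 − $2,742.36 → $797.30
Month 5: $797.30 − $797.30 → $0.00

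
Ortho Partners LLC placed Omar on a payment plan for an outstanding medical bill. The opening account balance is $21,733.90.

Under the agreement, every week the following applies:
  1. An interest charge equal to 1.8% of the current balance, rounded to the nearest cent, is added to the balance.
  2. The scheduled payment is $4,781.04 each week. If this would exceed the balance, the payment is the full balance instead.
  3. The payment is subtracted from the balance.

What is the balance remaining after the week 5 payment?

# | Opening | Interest | Payment | End bal
1 | $21,733.90 | $391.21 | $4,781.04 | $17,344.07
2 | $17,344.07 | $312.19 | $4,781.04 | $12,875.22
3 | $12,875.22 | $231.75 | $4,781.04 | $8,325.93
4 | $8,325.93 | $149.87 | $4,781.04 | $3,694.76
5 | $3,694.76 | $66.51 | $3,761.27 | $0.00

$0.00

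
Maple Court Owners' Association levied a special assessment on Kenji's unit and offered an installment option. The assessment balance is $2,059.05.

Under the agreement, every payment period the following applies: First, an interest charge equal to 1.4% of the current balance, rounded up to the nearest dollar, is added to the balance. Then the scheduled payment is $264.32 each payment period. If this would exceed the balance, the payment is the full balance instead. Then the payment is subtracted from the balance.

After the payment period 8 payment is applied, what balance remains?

# | Opening | Interest | Payment | End bal
1 | $2,059.05 | $29.00 | $264.32 | $1,823.73
2 | $1,823.73 | $26.00 | $264.32 | $1,585.41
3 | $1,585.41 | $23.00 | $264.32 | $1,344.09
4 | $1,344.09 | $19.00 | $264.32 | $1,098.77
5 | $1,098.77 | $16.00 | $264.32 | $850.45
6 | $850.45 | $12.00 | $264.32 | $598.13
7 | $598.13 | $9.00 | $264.32 | $342.81
8 | $342.81 | $5.00 | $264.32 | $83.49

$83.49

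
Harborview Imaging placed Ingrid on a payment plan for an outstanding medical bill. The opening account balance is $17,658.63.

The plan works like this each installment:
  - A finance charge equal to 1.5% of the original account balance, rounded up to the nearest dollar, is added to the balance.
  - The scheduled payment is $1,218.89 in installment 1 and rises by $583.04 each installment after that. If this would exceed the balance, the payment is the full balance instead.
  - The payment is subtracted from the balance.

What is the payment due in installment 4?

Installment 1: opening $17,658.63; interest $265.00 → $17,923.63; payment $1,218.89; balance $16,704.74
Installment 2: opening $16,704.74; interest $265.00 → $16,969.74; payment $1,801.93; balance $15,167.81
Installment 3: opening $15,167.81; interest $265.00 → $15,432.81; payment $2,384.97; balance $13,047.84
Installment 4: opening $13,047.84; interest $265.00 → $13,312.84; payment $2,968.01; balance $10,344.83

$2,968.01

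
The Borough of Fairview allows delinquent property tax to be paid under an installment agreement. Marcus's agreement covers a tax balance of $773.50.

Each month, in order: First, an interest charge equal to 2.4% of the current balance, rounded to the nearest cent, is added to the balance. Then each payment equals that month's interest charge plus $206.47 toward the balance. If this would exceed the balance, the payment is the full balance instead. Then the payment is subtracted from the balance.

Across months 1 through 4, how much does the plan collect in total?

$818.02

# | Opening | Interest | Payment | End bal
1 | $773.50 | $18.56 | $225.03 | $567.03
2 | $567.03 | $13.61 | $220.08 | $360.56
3 | $360.56 | $8.65 | $215.12 | $154.09
4 | $154.09 | $3.70 | $157.79 | $0.00
Total paid: $818.02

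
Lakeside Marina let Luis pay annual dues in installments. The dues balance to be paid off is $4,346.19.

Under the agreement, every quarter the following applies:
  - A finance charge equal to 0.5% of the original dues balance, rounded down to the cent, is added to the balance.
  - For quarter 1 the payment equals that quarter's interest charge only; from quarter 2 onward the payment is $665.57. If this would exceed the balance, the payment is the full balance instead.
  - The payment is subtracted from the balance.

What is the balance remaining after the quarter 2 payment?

Quarter 1: $4,346.19 +$21.73 interest = $4,367.92; pay $21.73 → $4,346.19
Quarter 2: $4,346.19 +$21.73 interest = $4,367.92; pay $665.57 → $3,702.35

$3,702.35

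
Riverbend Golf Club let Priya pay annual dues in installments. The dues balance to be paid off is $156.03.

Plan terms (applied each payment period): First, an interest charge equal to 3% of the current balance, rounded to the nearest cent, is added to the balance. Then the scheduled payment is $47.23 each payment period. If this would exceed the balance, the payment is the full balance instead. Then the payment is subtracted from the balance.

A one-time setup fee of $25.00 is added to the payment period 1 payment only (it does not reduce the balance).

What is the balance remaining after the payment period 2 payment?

$69.65

Payment period 1: $156.03 +$4.68 interest = $160.71; pay $47.23 (+ $25.00 fee) → $113.48
Payment period 2: $113.48 +$3.40 interest = $116.88; pay $47.23 → $69.65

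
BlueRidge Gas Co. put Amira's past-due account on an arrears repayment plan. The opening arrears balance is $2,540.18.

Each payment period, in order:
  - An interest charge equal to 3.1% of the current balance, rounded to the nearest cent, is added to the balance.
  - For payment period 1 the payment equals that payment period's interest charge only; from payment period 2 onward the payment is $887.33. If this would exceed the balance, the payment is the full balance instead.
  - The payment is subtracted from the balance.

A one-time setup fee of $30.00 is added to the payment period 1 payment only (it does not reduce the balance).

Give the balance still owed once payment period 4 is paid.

$38.46

# | Opening | Interest | Payment | Fee | End bal
1 | $2,540.18 | $78.75 | $78.75 | $30.00 | $2,540.18
2 | $2,540.18 | $78.75 | $887.33 | — | $1,731.60
3 | $1,731.60 | $53.68 | $887.33 | — | $897.95
4 | $897.95 | $27.84 | $887.33 | — | $38.46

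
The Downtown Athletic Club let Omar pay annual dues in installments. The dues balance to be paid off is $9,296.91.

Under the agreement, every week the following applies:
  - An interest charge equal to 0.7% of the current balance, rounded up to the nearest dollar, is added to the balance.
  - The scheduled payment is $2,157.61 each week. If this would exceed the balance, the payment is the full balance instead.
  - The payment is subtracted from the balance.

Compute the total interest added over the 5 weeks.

$180.00

Week 1: $9,296.91 +$66.00 interest = $9,362.91; pay $2,157.61 → $7,205.30
Week 2: $7,205.30 +$51.00 interest = $7,256.30; pay $2,157.61 → $5,098.69
Week 3: $5,098.69 +$36.00 interest = $5,134.69; pay $2,157.61 → $2,977.08
Week 4: $2,977.08 +$21.00 interest = $2,998.08; pay $2,157.61 → $840.47
Week 5: $840.47 +$6.00 interest = $846.47; pay $846.47 → $0.00
Total interest: $66.00 + $51.00 + $36.00 + $21.00 + $6.00 = $180.00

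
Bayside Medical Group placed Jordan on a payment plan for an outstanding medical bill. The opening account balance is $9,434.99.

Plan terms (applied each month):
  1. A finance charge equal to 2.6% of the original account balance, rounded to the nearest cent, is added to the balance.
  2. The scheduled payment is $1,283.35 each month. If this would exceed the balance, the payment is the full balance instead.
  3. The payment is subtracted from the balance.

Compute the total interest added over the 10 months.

Month 1: opening $9,434.99; interest $245.31 → $9,680.30; payment $1,283.35; balance $8,396.95
Month 2: opening $8,396.95; interest $245.31 → $8,642.26; payment $1,283.35; balance $7,358.91
Month 3: opening $7,358.91; interest $245.31 → $7,604.22; payment $1,283.35; balance $6,320.87
Month 4: opening $6,320.87; interest $245.31 → $6,566.18; payment $1,283.35; balance $5,282.83
Month 5: opening $5,282.83; interest $245.31 → $5,528.14; payment $1,283.35; balance $4,244.79
Month 6: opening $4,244.79; interest $245.31 → $4,490.10; payment $1,283.35; balance $3,206.75
Month 7: opening $3,206.75; interest $245.31 → $3,452.06; payment $1,283.35; balance $2,168.71
Month 8: opening $2,168.71; interest $245.31 → $2,414.02; payment $1,283.35; balance $1,130.67
Month 9: opening $1,130.67; interest $245.31 → $1,375.98; payment $1,283.35; balance $92.63
Month 10: opening $92.63; interest $245.31 → $337.94; payment $337.94; balance $0.00
Total interest: $245.31 + $245.31 + $245.31 + $245.31 + $245.31 + $245.31 + $245.31 + $245.31 + $245.31 + $245.31 = $2,453.10

$2,453.10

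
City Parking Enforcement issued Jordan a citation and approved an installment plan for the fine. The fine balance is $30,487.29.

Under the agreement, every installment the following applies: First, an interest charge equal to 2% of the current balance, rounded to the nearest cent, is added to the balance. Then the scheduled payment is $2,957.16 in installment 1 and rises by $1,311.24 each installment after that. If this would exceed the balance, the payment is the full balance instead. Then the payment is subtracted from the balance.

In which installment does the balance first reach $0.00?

# | Opening | Interest | Payment | End bal
1 | $30,487.29 | $609.75 | $2,957.16 | $28,139.88
2 | $28,139.88 | $562.80 | $4,268.40 | $24,434.28
3 | $24,434.28 | $488.69 | $5,579.64 | $19,343.33
4 | $19,343.33 | $386.87 | $6,890.88 | $12,839.32
5 | $12,839.32 | $256.79 | $8,202.12 | $4,893.99
6 | $4,893.99 | $97.88 | $4,991.87 | $0.00
Balance reaches $0.00 in installment 6.

6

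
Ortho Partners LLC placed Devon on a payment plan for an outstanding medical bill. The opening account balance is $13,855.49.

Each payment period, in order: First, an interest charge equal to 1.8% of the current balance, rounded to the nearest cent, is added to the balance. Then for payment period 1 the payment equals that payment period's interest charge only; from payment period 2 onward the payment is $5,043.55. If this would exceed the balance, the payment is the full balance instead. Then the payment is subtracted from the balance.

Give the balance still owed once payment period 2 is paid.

# | Opening | Interest | Payment | End bal
1 | $13,855.49 | $249.40 | $249.40 | $13,855.49
2 | $13,855.49 | $249.40 | $5,043.55 | $9,061.34

$9,061.34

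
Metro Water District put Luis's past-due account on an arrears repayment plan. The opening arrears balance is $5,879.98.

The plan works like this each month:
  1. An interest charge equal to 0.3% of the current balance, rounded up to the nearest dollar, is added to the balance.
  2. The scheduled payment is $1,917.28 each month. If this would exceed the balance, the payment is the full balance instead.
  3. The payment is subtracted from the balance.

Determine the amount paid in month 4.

$166.14

Month 1: opening $5,879.98; interest $18.00 → $5,897.98; payment $1,917.28; balance $3,980.70
Month 2: opening $3,980.70; interest $12.00 → $3,992.70; payment $1,917.28; balance $2,075.42
Month 3: opening $2,075.42; interest $7.00 → $2,082.42; payment $1,917.28; balance $165.14
Month 4: opening $165.14; interest $1.00 → $166.14; payment $166.14; balance $0.00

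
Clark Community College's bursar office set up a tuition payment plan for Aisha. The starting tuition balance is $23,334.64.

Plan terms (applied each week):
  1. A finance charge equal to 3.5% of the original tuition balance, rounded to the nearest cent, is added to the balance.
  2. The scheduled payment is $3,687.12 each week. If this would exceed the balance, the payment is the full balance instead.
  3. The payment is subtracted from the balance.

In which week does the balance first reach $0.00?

# | Opening | Interest | Payment | End bal
1 | $23,334.64 | $816.71 | $3,687.12 | $20,464.23
2 | $20,464.23 | $816.71 | $3,687.12 | $17,593.82
3 | $17,593.82 | $816.71 | $3,687.12 | $14,723.41
4 | $14,723.41 | $816.71 | $3,687.12 | $11,853.00
5 | $11,853.00 | $816.71 | $3,687.12 | $8,982.59
6 | $8,982.59 | $816.71 | $3,687.12 | $6,112.18
7 | $6,112.18 | $816.71 | $3,687.12 | $3,241.77
8 | $3,241.77 | $816.71 | $3,687.12 | $371.36
9 | $371.36 | $816.71 | $1,188.07 | $0.00
Balance reaches $0.00 in week 9.

9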